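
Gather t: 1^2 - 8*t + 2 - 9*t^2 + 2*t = -9*t^2 - 6*t + 3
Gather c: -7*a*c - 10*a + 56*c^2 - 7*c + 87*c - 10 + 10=-10*a + 56*c^2 + c*(80 - 7*a)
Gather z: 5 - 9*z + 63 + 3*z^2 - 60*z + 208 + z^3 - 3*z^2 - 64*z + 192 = z^3 - 133*z + 468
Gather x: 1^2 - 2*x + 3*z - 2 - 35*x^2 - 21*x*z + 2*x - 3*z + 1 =-35*x^2 - 21*x*z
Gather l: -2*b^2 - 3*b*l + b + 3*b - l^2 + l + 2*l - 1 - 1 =-2*b^2 + 4*b - l^2 + l*(3 - 3*b) - 2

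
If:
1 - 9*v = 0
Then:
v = 1/9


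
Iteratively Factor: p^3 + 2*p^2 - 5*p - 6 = (p + 1)*(p^2 + p - 6) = (p - 2)*(p + 1)*(p + 3)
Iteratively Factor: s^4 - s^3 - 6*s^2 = (s - 3)*(s^3 + 2*s^2) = (s - 3)*(s + 2)*(s^2) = s*(s - 3)*(s + 2)*(s)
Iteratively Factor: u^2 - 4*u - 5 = (u + 1)*(u - 5)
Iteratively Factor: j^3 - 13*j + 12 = (j + 4)*(j^2 - 4*j + 3) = (j - 3)*(j + 4)*(j - 1)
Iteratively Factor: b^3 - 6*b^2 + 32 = (b - 4)*(b^2 - 2*b - 8) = (b - 4)^2*(b + 2)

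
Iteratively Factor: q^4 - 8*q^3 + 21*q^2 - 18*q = (q - 2)*(q^3 - 6*q^2 + 9*q) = (q - 3)*(q - 2)*(q^2 - 3*q) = q*(q - 3)*(q - 2)*(q - 3)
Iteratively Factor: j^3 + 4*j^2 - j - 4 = (j - 1)*(j^2 + 5*j + 4) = (j - 1)*(j + 1)*(j + 4)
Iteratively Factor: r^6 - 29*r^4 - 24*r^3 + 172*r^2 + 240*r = (r)*(r^5 - 29*r^3 - 24*r^2 + 172*r + 240) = r*(r + 2)*(r^4 - 2*r^3 - 25*r^2 + 26*r + 120) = r*(r + 2)^2*(r^3 - 4*r^2 - 17*r + 60) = r*(r + 2)^2*(r + 4)*(r^2 - 8*r + 15) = r*(r - 3)*(r + 2)^2*(r + 4)*(r - 5)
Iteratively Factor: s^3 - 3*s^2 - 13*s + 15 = (s - 5)*(s^2 + 2*s - 3) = (s - 5)*(s + 3)*(s - 1)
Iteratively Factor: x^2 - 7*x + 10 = (x - 5)*(x - 2)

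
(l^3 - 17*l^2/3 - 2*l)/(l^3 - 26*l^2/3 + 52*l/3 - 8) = l*(3*l + 1)/(3*l^2 - 8*l + 4)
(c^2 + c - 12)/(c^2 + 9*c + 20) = (c - 3)/(c + 5)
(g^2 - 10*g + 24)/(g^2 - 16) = (g - 6)/(g + 4)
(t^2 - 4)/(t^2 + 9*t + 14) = (t - 2)/(t + 7)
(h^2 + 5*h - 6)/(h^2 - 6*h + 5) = (h + 6)/(h - 5)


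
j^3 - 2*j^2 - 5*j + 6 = (j - 3)*(j - 1)*(j + 2)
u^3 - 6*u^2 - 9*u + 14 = (u - 7)*(u - 1)*(u + 2)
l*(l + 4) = l^2 + 4*l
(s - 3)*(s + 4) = s^2 + s - 12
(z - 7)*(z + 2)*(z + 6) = z^3 + z^2 - 44*z - 84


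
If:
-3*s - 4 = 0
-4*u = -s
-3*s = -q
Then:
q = -4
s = -4/3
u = -1/3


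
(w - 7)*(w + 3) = w^2 - 4*w - 21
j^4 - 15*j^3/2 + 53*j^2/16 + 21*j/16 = j*(j - 7)*(j - 3/4)*(j + 1/4)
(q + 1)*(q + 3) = q^2 + 4*q + 3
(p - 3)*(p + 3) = p^2 - 9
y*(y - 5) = y^2 - 5*y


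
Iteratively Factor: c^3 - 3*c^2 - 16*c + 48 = (c - 3)*(c^2 - 16) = (c - 3)*(c + 4)*(c - 4)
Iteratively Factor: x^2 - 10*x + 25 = (x - 5)*(x - 5)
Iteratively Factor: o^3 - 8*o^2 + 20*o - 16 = (o - 4)*(o^2 - 4*o + 4) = (o - 4)*(o - 2)*(o - 2)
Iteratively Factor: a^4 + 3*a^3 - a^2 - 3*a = (a + 1)*(a^3 + 2*a^2 - 3*a) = (a - 1)*(a + 1)*(a^2 + 3*a) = (a - 1)*(a + 1)*(a + 3)*(a)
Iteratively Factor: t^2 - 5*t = (t - 5)*(t)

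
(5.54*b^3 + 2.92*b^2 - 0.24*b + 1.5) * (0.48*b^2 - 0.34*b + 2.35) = 2.6592*b^5 - 0.482*b^4 + 11.911*b^3 + 7.6636*b^2 - 1.074*b + 3.525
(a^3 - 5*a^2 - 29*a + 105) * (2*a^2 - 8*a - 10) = 2*a^5 - 18*a^4 - 28*a^3 + 492*a^2 - 550*a - 1050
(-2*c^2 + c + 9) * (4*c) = -8*c^3 + 4*c^2 + 36*c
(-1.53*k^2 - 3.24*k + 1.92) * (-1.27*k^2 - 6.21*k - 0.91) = 1.9431*k^4 + 13.6161*k^3 + 19.0743*k^2 - 8.9748*k - 1.7472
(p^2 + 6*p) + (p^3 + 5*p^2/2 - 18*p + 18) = p^3 + 7*p^2/2 - 12*p + 18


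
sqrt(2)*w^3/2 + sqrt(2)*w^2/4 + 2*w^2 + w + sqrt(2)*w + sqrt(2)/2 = (w + 1/2)*(w + sqrt(2))*(sqrt(2)*w/2 + 1)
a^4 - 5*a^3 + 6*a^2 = a^2*(a - 3)*(a - 2)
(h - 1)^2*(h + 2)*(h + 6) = h^4 + 6*h^3 - 3*h^2 - 16*h + 12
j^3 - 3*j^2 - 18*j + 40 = (j - 5)*(j - 2)*(j + 4)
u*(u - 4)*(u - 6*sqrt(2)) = u^3 - 6*sqrt(2)*u^2 - 4*u^2 + 24*sqrt(2)*u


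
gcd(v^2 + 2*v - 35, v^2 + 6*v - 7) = v + 7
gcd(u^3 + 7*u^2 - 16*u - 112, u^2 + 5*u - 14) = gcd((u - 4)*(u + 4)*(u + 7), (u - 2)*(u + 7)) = u + 7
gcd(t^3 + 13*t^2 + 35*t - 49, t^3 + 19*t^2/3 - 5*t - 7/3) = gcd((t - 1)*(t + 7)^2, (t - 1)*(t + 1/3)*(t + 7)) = t^2 + 6*t - 7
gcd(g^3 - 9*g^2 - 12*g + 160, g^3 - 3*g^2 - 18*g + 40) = g^2 - g - 20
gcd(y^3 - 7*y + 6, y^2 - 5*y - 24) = y + 3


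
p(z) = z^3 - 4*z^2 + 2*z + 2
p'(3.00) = 5.00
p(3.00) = -1.00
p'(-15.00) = 797.00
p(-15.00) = -4303.00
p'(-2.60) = 43.08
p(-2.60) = -47.82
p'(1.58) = -3.15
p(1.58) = -0.88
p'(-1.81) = 26.31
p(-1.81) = -20.65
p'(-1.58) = 22.13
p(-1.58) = -15.09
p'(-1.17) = 15.47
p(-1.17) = -7.42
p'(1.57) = -3.17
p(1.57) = -0.85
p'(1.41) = -3.32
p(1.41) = -0.33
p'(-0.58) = 7.65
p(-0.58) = -0.70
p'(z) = 3*z^2 - 8*z + 2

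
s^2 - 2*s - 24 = (s - 6)*(s + 4)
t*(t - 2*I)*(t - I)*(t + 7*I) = t^4 + 4*I*t^3 + 19*t^2 - 14*I*t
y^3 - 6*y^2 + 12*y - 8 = (y - 2)^3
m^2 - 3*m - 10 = (m - 5)*(m + 2)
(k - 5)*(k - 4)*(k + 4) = k^3 - 5*k^2 - 16*k + 80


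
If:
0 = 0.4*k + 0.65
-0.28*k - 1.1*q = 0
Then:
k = -1.62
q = 0.41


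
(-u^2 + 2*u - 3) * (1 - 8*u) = 8*u^3 - 17*u^2 + 26*u - 3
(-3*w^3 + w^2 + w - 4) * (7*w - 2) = -21*w^4 + 13*w^3 + 5*w^2 - 30*w + 8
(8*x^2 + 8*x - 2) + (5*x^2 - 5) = 13*x^2 + 8*x - 7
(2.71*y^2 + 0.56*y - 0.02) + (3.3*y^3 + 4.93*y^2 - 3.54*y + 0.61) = 3.3*y^3 + 7.64*y^2 - 2.98*y + 0.59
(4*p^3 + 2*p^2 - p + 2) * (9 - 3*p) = -12*p^4 + 30*p^3 + 21*p^2 - 15*p + 18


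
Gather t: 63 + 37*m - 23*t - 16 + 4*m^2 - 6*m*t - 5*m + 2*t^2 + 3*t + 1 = 4*m^2 + 32*m + 2*t^2 + t*(-6*m - 20) + 48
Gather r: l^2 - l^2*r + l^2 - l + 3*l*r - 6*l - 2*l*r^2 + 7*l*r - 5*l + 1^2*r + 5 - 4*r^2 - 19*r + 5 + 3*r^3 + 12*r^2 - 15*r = 2*l^2 - 12*l + 3*r^3 + r^2*(8 - 2*l) + r*(-l^2 + 10*l - 33) + 10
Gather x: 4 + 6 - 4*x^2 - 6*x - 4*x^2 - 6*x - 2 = -8*x^2 - 12*x + 8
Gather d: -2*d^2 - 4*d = -2*d^2 - 4*d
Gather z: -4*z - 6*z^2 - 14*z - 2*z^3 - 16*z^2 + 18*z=-2*z^3 - 22*z^2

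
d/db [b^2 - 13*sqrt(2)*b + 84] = 2*b - 13*sqrt(2)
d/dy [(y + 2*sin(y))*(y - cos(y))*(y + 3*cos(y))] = 2*sqrt(2)*y^2*cos(y + pi/4) + 3*y^2 + 3*y*sin(2*y) + 4*sqrt(2)*y*sin(y + pi/4) + 4*y*cos(2*y) + 2*sin(2*y) - 3*cos(y)/2 - 3*cos(2*y)/2 - 9*cos(3*y)/2 - 3/2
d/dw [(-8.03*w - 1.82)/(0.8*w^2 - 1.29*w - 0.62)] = (6.424*w^2 + 2.912*w + 2.6308)/(0.64*w^4 - 2.064*w^3 + 0.6721*w^2 + 1.5996*w + 0.3844)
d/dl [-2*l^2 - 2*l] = -4*l - 2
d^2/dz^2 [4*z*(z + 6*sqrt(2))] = 8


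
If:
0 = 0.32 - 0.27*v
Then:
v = 1.19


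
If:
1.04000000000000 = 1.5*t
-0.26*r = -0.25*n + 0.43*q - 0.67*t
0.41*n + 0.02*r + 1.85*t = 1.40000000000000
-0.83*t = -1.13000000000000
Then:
No Solution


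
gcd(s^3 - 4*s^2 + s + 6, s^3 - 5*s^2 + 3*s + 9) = s^2 - 2*s - 3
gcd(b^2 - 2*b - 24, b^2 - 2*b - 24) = b^2 - 2*b - 24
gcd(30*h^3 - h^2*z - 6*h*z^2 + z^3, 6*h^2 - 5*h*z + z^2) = -3*h + z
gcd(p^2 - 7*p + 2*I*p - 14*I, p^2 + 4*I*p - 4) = p + 2*I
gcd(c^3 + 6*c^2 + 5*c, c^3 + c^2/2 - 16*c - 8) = 1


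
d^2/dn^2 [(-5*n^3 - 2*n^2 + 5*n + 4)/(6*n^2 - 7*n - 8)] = 2*(-389*n^3 - 696*n^2 - 744*n - 20)/(216*n^6 - 756*n^5 + 18*n^4 + 1673*n^3 - 24*n^2 - 1344*n - 512)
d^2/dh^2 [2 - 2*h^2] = -4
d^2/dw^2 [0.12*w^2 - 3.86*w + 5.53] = 0.240000000000000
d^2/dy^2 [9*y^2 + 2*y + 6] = 18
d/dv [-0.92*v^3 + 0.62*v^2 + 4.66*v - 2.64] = -2.76*v^2 + 1.24*v + 4.66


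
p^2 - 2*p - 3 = (p - 3)*(p + 1)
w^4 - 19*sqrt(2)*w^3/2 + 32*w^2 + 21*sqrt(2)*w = w*(w - 7*sqrt(2))*(w - 3*sqrt(2))*(w + sqrt(2)/2)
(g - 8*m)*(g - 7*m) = g^2 - 15*g*m + 56*m^2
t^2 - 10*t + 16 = (t - 8)*(t - 2)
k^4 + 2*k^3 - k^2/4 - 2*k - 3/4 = (k - 1)*(k + 1/2)*(k + 1)*(k + 3/2)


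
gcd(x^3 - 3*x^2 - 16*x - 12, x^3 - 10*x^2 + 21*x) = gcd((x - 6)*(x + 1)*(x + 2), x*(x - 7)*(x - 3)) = 1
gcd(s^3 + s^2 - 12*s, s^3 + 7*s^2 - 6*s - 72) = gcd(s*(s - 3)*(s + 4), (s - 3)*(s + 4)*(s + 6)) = s^2 + s - 12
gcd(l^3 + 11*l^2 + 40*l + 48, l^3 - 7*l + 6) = l + 3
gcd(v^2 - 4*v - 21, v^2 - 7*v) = v - 7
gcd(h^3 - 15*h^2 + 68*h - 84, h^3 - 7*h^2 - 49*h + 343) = h - 7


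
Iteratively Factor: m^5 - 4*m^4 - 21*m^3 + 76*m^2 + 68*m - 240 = (m - 5)*(m^4 + m^3 - 16*m^2 - 4*m + 48) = (m - 5)*(m - 2)*(m^3 + 3*m^2 - 10*m - 24) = (m - 5)*(m - 2)*(m + 4)*(m^2 - m - 6) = (m - 5)*(m - 2)*(m + 2)*(m + 4)*(m - 3)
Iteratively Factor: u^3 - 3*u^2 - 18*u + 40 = (u - 2)*(u^2 - u - 20) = (u - 2)*(u + 4)*(u - 5)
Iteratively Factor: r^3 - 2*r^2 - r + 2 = (r - 1)*(r^2 - r - 2) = (r - 1)*(r + 1)*(r - 2)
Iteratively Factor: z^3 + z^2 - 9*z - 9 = (z - 3)*(z^2 + 4*z + 3) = (z - 3)*(z + 3)*(z + 1)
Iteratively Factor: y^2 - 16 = (y + 4)*(y - 4)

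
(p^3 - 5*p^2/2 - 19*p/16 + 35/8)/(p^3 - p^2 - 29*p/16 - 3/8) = (16*p^2 - 8*p - 35)/(16*p^2 + 16*p + 3)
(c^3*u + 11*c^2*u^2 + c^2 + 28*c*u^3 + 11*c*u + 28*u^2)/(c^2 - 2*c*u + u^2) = (c^3*u + 11*c^2*u^2 + c^2 + 28*c*u^3 + 11*c*u + 28*u^2)/(c^2 - 2*c*u + u^2)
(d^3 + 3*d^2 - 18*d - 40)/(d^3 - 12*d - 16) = (d + 5)/(d + 2)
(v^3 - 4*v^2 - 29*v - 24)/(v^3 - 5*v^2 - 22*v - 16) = (v + 3)/(v + 2)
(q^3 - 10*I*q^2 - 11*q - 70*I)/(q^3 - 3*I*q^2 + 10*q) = (q - 7*I)/q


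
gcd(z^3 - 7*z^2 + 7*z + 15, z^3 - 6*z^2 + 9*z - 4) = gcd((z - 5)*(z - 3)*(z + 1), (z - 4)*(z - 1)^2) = 1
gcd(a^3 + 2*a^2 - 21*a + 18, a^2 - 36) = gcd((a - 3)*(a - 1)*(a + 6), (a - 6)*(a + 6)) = a + 6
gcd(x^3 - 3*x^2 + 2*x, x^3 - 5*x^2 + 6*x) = x^2 - 2*x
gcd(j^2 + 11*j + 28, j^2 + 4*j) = j + 4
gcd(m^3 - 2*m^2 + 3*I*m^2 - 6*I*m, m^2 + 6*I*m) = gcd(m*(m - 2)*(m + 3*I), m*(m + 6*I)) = m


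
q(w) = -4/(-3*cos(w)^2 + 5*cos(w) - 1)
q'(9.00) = -0.27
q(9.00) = 0.50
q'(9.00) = -0.27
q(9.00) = 0.50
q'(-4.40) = -3.28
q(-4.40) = 1.42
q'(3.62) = 0.31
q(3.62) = 0.51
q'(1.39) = -393.82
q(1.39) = 20.21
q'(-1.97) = 2.34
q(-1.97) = 1.18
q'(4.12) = 1.24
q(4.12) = 0.85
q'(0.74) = -1.38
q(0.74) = -3.79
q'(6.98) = -0.89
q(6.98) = -3.74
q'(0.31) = 0.80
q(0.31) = -3.84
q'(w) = -4*(-6*sin(w)*cos(w) + 5*sin(w))/(-3*cos(w)^2 + 5*cos(w) - 1)^2 = 4*(6*cos(w) - 5)*sin(w)/(3*cos(w)^2 - 5*cos(w) + 1)^2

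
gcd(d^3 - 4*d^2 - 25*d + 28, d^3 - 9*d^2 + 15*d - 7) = d^2 - 8*d + 7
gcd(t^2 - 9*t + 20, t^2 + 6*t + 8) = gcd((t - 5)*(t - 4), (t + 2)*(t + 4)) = 1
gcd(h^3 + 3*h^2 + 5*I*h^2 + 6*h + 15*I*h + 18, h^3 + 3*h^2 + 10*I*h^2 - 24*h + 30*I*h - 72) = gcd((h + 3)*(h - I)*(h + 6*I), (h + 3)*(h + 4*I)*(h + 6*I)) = h^2 + h*(3 + 6*I) + 18*I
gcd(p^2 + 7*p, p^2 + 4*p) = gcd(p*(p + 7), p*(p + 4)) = p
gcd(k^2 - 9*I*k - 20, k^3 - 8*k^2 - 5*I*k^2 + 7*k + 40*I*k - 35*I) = k - 5*I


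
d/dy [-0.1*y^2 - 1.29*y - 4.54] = -0.2*y - 1.29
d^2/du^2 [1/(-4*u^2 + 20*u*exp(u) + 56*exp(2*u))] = ((-u^2 + 5*u*exp(u) + 14*exp(2*u))*(-5*u*exp(u) - 56*exp(2*u) - 10*exp(u) + 2) + 2*(5*u*exp(u) - 2*u + 28*exp(2*u) + 5*exp(u))^2)/(4*(-u^2 + 5*u*exp(u) + 14*exp(2*u))^3)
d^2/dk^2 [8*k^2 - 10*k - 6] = 16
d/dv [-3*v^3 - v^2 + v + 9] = -9*v^2 - 2*v + 1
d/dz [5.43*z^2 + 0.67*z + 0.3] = 10.86*z + 0.67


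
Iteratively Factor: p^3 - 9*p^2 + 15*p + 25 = (p + 1)*(p^2 - 10*p + 25) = (p - 5)*(p + 1)*(p - 5)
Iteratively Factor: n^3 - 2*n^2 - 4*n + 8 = (n - 2)*(n^2 - 4) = (n - 2)*(n + 2)*(n - 2)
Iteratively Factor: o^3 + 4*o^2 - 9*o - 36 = (o + 3)*(o^2 + o - 12) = (o - 3)*(o + 3)*(o + 4)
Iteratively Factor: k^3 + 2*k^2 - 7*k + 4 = (k - 1)*(k^2 + 3*k - 4) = (k - 1)*(k + 4)*(k - 1)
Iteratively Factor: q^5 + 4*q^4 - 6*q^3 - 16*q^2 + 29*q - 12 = (q + 3)*(q^4 + q^3 - 9*q^2 + 11*q - 4) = (q - 1)*(q + 3)*(q^3 + 2*q^2 - 7*q + 4) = (q - 1)^2*(q + 3)*(q^2 + 3*q - 4) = (q - 1)^3*(q + 3)*(q + 4)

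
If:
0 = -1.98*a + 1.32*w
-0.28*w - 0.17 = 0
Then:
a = -0.40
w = -0.61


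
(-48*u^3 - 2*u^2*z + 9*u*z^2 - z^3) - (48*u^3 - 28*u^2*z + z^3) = -96*u^3 + 26*u^2*z + 9*u*z^2 - 2*z^3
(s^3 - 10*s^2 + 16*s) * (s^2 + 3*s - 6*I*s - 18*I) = s^5 - 7*s^4 - 6*I*s^4 - 14*s^3 + 42*I*s^3 + 48*s^2 + 84*I*s^2 - 288*I*s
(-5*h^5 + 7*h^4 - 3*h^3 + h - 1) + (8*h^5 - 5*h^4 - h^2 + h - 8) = 3*h^5 + 2*h^4 - 3*h^3 - h^2 + 2*h - 9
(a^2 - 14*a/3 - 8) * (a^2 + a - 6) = a^4 - 11*a^3/3 - 56*a^2/3 + 20*a + 48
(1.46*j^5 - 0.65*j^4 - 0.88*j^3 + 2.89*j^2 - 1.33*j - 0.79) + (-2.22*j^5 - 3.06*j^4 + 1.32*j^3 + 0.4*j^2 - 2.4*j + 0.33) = -0.76*j^5 - 3.71*j^4 + 0.44*j^3 + 3.29*j^2 - 3.73*j - 0.46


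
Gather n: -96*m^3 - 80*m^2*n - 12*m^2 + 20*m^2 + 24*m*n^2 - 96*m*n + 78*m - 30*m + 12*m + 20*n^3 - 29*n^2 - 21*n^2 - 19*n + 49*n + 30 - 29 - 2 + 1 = -96*m^3 + 8*m^2 + 60*m + 20*n^3 + n^2*(24*m - 50) + n*(-80*m^2 - 96*m + 30)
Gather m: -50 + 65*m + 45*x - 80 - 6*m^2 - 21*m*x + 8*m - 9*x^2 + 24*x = -6*m^2 + m*(73 - 21*x) - 9*x^2 + 69*x - 130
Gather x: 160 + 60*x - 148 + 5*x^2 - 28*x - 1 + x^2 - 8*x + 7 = 6*x^2 + 24*x + 18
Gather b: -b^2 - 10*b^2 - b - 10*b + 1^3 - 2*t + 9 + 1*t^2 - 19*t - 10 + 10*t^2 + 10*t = -11*b^2 - 11*b + 11*t^2 - 11*t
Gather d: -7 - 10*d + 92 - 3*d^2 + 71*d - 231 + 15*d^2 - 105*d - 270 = 12*d^2 - 44*d - 416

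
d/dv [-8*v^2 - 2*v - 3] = -16*v - 2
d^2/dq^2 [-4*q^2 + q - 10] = -8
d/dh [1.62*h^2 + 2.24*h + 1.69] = 3.24*h + 2.24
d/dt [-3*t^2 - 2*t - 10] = -6*t - 2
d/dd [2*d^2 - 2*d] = 4*d - 2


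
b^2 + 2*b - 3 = (b - 1)*(b + 3)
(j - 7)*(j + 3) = j^2 - 4*j - 21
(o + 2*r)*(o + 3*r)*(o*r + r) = o^3*r + 5*o^2*r^2 + o^2*r + 6*o*r^3 + 5*o*r^2 + 6*r^3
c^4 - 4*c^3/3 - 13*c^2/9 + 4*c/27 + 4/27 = (c - 2)*(c - 1/3)*(c + 1/3)*(c + 2/3)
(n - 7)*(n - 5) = n^2 - 12*n + 35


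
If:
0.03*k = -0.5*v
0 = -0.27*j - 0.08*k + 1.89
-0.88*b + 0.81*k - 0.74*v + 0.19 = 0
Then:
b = 0.215909090909091 - 16.1818181818182*v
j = 4.93827160493827*v + 7.0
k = -16.6666666666667*v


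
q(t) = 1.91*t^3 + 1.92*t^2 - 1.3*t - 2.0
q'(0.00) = -1.30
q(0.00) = -2.00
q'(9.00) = 497.39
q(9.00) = 1534.21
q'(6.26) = 247.28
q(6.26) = 533.65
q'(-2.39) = 22.25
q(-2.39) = -14.00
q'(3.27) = 72.53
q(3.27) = 81.06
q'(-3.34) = 49.80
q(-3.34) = -47.41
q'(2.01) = 29.57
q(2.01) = 18.65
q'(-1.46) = 5.31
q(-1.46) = -1.95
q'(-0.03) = -1.41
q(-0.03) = -1.96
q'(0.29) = 0.30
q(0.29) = -2.17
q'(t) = 5.73*t^2 + 3.84*t - 1.3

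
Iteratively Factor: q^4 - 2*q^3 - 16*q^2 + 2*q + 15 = (q + 1)*(q^3 - 3*q^2 - 13*q + 15) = (q - 1)*(q + 1)*(q^2 - 2*q - 15) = (q - 1)*(q + 1)*(q + 3)*(q - 5)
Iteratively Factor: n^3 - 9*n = (n)*(n^2 - 9) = n*(n - 3)*(n + 3)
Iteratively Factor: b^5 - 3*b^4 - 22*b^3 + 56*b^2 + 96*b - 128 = (b - 4)*(b^4 + b^3 - 18*b^2 - 16*b + 32) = (b - 4)*(b + 4)*(b^3 - 3*b^2 - 6*b + 8) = (b - 4)*(b + 2)*(b + 4)*(b^2 - 5*b + 4) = (b - 4)^2*(b + 2)*(b + 4)*(b - 1)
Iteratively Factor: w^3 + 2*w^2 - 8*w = (w + 4)*(w^2 - 2*w) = (w - 2)*(w + 4)*(w)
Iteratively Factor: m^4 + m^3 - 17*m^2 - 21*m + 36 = (m + 3)*(m^3 - 2*m^2 - 11*m + 12) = (m - 4)*(m + 3)*(m^2 + 2*m - 3) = (m - 4)*(m + 3)^2*(m - 1)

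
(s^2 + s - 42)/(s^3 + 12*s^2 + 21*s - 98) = (s - 6)/(s^2 + 5*s - 14)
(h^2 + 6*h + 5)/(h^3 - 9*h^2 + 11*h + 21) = (h + 5)/(h^2 - 10*h + 21)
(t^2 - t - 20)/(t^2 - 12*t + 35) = (t + 4)/(t - 7)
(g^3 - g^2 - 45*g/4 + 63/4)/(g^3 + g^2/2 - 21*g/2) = (g - 3/2)/g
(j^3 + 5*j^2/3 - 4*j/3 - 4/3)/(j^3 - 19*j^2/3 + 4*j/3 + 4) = (j + 2)/(j - 6)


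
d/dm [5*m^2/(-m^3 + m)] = 5*(m^2 + 1)/(m^2 - 1)^2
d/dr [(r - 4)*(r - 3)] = 2*r - 7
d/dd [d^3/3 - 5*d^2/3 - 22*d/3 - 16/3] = d^2 - 10*d/3 - 22/3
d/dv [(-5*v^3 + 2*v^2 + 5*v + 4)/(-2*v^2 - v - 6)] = 2*(5*v^4 + 5*v^3 + 49*v^2 - 4*v - 13)/(4*v^4 + 4*v^3 + 25*v^2 + 12*v + 36)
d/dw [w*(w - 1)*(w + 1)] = 3*w^2 - 1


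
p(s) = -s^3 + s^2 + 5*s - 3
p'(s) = -3*s^2 + 2*s + 5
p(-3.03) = 18.85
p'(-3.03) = -28.60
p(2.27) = 1.81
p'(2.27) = -5.92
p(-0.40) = -4.78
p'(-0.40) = 3.72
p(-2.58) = 7.93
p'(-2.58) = -20.13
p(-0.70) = -5.67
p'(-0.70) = 2.13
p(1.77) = 3.44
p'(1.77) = -0.86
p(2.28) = 1.75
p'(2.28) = -6.04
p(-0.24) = -4.13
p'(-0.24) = 4.35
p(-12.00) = 1809.00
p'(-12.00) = -451.00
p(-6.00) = 219.00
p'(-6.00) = -115.00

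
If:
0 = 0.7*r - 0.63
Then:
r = 0.90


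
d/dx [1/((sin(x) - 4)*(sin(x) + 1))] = (3 - 2*sin(x))*cos(x)/((sin(x) - 4)^2*(sin(x) + 1)^2)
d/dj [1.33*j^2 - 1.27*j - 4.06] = 2.66*j - 1.27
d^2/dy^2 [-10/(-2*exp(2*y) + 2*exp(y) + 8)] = 5*((1 - 4*exp(y))*(-exp(2*y) + exp(y) + 4) - 2*(2*exp(y) - 1)^2*exp(y))*exp(y)/(-exp(2*y) + exp(y) + 4)^3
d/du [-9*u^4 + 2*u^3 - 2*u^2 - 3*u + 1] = -36*u^3 + 6*u^2 - 4*u - 3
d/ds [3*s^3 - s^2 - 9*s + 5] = 9*s^2 - 2*s - 9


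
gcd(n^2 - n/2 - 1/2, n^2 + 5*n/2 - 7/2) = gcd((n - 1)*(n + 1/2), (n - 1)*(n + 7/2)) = n - 1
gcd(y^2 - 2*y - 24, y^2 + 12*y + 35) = 1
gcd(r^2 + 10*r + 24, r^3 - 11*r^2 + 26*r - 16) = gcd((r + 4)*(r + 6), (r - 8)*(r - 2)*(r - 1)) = 1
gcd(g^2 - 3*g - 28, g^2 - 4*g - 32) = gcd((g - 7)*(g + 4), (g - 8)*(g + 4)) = g + 4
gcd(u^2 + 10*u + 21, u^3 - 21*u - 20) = 1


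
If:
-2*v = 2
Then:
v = -1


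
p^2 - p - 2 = (p - 2)*(p + 1)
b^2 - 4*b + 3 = (b - 3)*(b - 1)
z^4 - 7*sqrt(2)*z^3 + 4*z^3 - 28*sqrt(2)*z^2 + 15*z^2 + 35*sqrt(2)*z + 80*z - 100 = (z - 1)*(z + 5)*(z - 5*sqrt(2))*(z - 2*sqrt(2))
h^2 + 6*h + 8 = (h + 2)*(h + 4)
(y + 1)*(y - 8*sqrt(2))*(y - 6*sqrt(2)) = y^3 - 14*sqrt(2)*y^2 + y^2 - 14*sqrt(2)*y + 96*y + 96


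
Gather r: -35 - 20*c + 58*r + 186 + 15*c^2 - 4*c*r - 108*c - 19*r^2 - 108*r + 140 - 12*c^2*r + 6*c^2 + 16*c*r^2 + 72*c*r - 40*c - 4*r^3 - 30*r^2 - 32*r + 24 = 21*c^2 - 168*c - 4*r^3 + r^2*(16*c - 49) + r*(-12*c^2 + 68*c - 82) + 315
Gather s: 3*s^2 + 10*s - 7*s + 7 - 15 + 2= 3*s^2 + 3*s - 6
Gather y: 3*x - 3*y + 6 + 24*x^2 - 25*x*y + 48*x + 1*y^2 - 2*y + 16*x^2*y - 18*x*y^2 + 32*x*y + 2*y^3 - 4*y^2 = 24*x^2 + 51*x + 2*y^3 + y^2*(-18*x - 3) + y*(16*x^2 + 7*x - 5) + 6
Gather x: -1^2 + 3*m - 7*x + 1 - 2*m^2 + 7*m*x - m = -2*m^2 + 2*m + x*(7*m - 7)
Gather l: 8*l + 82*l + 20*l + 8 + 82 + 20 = 110*l + 110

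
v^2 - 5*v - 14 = (v - 7)*(v + 2)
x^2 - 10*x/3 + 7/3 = (x - 7/3)*(x - 1)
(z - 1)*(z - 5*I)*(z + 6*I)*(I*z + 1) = I*z^4 - I*z^3 + 31*I*z^2 + 30*z - 31*I*z - 30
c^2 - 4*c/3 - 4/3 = (c - 2)*(c + 2/3)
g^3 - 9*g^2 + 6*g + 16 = (g - 8)*(g - 2)*(g + 1)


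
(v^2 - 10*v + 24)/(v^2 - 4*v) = (v - 6)/v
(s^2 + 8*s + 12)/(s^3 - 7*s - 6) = (s + 6)/(s^2 - 2*s - 3)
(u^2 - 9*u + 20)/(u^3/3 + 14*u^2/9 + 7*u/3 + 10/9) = 9*(u^2 - 9*u + 20)/(3*u^3 + 14*u^2 + 21*u + 10)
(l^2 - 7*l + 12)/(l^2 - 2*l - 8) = (l - 3)/(l + 2)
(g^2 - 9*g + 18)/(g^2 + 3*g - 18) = (g - 6)/(g + 6)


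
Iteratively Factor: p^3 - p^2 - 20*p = (p)*(p^2 - p - 20) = p*(p + 4)*(p - 5)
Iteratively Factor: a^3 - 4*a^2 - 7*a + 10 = (a - 5)*(a^2 + a - 2) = (a - 5)*(a - 1)*(a + 2)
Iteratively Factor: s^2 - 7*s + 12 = (s - 4)*(s - 3)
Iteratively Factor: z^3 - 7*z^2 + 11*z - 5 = (z - 1)*(z^2 - 6*z + 5) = (z - 5)*(z - 1)*(z - 1)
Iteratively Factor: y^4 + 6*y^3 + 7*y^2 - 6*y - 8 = (y + 4)*(y^3 + 2*y^2 - y - 2) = (y - 1)*(y + 4)*(y^2 + 3*y + 2) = (y - 1)*(y + 1)*(y + 4)*(y + 2)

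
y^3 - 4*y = y*(y - 2)*(y + 2)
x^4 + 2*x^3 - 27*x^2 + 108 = (x - 3)^2*(x + 2)*(x + 6)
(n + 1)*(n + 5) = n^2 + 6*n + 5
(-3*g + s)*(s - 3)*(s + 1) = -3*g*s^2 + 6*g*s + 9*g + s^3 - 2*s^2 - 3*s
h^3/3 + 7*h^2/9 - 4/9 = (h/3 + 1/3)*(h - 2/3)*(h + 2)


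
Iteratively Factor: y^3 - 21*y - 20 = (y + 4)*(y^2 - 4*y - 5) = (y - 5)*(y + 4)*(y + 1)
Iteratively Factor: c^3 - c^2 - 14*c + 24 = (c + 4)*(c^2 - 5*c + 6) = (c - 2)*(c + 4)*(c - 3)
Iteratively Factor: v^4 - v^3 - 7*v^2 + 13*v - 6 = (v + 3)*(v^3 - 4*v^2 + 5*v - 2) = (v - 1)*(v + 3)*(v^2 - 3*v + 2) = (v - 2)*(v - 1)*(v + 3)*(v - 1)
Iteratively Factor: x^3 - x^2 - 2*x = (x)*(x^2 - x - 2) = x*(x + 1)*(x - 2)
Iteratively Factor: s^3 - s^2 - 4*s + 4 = (s - 2)*(s^2 + s - 2) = (s - 2)*(s - 1)*(s + 2)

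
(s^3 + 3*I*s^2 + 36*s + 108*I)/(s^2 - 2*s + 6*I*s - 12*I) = (s^2 - 3*I*s + 18)/(s - 2)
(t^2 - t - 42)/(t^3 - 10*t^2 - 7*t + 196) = (t + 6)/(t^2 - 3*t - 28)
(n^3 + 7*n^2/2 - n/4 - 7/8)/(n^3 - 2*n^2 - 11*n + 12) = (8*n^3 + 28*n^2 - 2*n - 7)/(8*(n^3 - 2*n^2 - 11*n + 12))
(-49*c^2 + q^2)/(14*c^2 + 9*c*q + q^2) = (-7*c + q)/(2*c + q)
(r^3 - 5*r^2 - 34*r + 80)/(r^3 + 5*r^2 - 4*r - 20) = (r - 8)/(r + 2)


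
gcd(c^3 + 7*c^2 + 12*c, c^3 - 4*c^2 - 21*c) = c^2 + 3*c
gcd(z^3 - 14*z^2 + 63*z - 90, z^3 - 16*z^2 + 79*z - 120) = z^2 - 8*z + 15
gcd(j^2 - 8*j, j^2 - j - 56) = j - 8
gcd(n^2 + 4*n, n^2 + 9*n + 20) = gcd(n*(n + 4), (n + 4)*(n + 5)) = n + 4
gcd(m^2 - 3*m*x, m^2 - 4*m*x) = m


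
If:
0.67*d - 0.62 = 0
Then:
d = 0.93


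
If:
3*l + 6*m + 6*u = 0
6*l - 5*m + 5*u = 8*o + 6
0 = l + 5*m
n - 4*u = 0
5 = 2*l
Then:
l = 5/2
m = -1/2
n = -3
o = 31/32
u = -3/4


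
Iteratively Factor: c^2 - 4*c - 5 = (c - 5)*(c + 1)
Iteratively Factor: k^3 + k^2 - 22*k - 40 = (k + 2)*(k^2 - k - 20) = (k - 5)*(k + 2)*(k + 4)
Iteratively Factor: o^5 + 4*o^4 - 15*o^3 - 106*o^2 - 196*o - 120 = (o + 2)*(o^4 + 2*o^3 - 19*o^2 - 68*o - 60) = (o + 2)*(o + 3)*(o^3 - o^2 - 16*o - 20) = (o - 5)*(o + 2)*(o + 3)*(o^2 + 4*o + 4) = (o - 5)*(o + 2)^2*(o + 3)*(o + 2)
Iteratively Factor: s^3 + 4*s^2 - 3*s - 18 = (s + 3)*(s^2 + s - 6) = (s + 3)^2*(s - 2)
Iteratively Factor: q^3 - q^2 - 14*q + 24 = (q + 4)*(q^2 - 5*q + 6) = (q - 3)*(q + 4)*(q - 2)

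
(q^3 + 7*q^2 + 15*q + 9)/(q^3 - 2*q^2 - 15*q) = (q^2 + 4*q + 3)/(q*(q - 5))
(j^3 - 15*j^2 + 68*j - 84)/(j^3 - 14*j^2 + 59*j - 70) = (j - 6)/(j - 5)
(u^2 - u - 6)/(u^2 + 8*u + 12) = (u - 3)/(u + 6)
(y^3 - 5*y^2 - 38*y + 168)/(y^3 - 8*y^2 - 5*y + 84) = (y + 6)/(y + 3)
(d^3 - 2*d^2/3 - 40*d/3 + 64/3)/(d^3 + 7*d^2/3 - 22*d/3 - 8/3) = (3*d - 8)/(3*d + 1)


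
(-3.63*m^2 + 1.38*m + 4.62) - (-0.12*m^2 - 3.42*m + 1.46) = -3.51*m^2 + 4.8*m + 3.16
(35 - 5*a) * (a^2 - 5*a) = -5*a^3 + 60*a^2 - 175*a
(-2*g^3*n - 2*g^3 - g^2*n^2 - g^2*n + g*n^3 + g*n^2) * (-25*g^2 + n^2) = 50*g^5*n + 50*g^5 + 25*g^4*n^2 + 25*g^4*n - 27*g^3*n^3 - 27*g^3*n^2 - g^2*n^4 - g^2*n^3 + g*n^5 + g*n^4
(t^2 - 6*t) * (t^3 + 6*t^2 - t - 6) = t^5 - 37*t^3 + 36*t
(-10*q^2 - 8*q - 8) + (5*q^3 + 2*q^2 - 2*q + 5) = 5*q^3 - 8*q^2 - 10*q - 3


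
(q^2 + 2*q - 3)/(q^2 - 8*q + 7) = (q + 3)/(q - 7)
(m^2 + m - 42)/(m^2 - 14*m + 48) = (m + 7)/(m - 8)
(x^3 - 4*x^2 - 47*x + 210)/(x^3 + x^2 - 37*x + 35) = (x - 6)/(x - 1)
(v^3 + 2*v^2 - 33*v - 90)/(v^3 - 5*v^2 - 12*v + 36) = (v + 5)/(v - 2)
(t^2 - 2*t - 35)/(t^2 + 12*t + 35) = (t - 7)/(t + 7)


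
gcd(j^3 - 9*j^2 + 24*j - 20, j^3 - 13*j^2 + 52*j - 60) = j^2 - 7*j + 10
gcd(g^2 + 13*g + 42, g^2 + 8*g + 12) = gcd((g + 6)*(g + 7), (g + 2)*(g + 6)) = g + 6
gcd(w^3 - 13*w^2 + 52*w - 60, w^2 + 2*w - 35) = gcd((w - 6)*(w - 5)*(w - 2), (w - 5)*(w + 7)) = w - 5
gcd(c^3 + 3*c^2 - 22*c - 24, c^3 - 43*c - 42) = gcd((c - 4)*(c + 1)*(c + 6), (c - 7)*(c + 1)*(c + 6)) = c^2 + 7*c + 6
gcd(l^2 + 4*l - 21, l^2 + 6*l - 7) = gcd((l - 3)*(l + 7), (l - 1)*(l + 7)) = l + 7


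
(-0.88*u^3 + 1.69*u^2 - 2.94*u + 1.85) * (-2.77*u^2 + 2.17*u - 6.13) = 2.4376*u^5 - 6.5909*u^4 + 17.2055*u^3 - 21.864*u^2 + 22.0367*u - 11.3405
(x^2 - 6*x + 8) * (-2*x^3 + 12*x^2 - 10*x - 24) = -2*x^5 + 24*x^4 - 98*x^3 + 132*x^2 + 64*x - 192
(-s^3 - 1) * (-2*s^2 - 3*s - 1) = 2*s^5 + 3*s^4 + s^3 + 2*s^2 + 3*s + 1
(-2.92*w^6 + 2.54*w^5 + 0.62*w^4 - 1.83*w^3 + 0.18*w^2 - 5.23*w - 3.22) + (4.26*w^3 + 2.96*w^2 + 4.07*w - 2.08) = -2.92*w^6 + 2.54*w^5 + 0.62*w^4 + 2.43*w^3 + 3.14*w^2 - 1.16*w - 5.3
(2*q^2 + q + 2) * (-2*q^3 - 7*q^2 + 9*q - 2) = -4*q^5 - 16*q^4 + 7*q^3 - 9*q^2 + 16*q - 4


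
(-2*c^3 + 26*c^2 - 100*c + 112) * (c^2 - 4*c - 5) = -2*c^5 + 34*c^4 - 194*c^3 + 382*c^2 + 52*c - 560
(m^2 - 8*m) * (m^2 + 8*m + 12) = m^4 - 52*m^2 - 96*m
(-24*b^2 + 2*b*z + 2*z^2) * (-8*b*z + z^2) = 192*b^3*z - 40*b^2*z^2 - 14*b*z^3 + 2*z^4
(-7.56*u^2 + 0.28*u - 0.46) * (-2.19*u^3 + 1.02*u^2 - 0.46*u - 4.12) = 16.5564*u^5 - 8.3244*u^4 + 4.7706*u^3 + 30.5492*u^2 - 0.942*u + 1.8952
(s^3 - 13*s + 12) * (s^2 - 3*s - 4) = s^5 - 3*s^4 - 17*s^3 + 51*s^2 + 16*s - 48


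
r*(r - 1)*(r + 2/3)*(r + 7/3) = r^4 + 2*r^3 - 13*r^2/9 - 14*r/9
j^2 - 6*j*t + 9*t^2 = (j - 3*t)^2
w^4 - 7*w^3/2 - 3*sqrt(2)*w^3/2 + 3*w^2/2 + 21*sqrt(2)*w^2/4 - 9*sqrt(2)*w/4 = w*(w - 3)*(w - 1/2)*(w - 3*sqrt(2)/2)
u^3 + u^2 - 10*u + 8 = (u - 2)*(u - 1)*(u + 4)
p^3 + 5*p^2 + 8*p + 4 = (p + 1)*(p + 2)^2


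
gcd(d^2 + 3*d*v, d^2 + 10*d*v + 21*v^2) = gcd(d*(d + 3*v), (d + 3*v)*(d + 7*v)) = d + 3*v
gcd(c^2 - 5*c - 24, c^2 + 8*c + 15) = c + 3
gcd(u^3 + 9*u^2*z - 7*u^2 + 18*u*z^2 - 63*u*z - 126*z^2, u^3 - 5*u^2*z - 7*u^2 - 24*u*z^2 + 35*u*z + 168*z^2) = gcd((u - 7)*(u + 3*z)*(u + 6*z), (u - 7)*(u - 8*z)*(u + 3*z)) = u^2 + 3*u*z - 7*u - 21*z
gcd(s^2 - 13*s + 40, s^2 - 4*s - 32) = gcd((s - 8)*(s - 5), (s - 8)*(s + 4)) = s - 8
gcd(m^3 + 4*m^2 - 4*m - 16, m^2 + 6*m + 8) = m^2 + 6*m + 8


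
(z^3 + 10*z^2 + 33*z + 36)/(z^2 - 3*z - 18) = (z^2 + 7*z + 12)/(z - 6)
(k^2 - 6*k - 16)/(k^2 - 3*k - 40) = (k + 2)/(k + 5)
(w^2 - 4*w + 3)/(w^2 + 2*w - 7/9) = 9*(w^2 - 4*w + 3)/(9*w^2 + 18*w - 7)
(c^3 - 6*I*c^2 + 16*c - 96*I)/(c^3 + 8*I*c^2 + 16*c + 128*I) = (c - 6*I)/(c + 8*I)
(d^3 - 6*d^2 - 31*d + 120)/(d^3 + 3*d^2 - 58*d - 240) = (d - 3)/(d + 6)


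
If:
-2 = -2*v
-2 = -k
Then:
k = 2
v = 1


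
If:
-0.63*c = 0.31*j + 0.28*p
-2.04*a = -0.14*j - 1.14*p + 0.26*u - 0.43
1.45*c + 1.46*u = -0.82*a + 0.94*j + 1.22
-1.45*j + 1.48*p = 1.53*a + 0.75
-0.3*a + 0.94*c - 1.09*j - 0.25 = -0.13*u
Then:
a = 0.48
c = -0.09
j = -0.39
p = 0.62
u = 0.40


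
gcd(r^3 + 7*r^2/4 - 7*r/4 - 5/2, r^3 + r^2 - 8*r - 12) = r + 2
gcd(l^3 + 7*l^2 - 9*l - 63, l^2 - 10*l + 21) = l - 3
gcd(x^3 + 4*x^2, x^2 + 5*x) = x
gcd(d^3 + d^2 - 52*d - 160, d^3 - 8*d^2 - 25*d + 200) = d^2 - 3*d - 40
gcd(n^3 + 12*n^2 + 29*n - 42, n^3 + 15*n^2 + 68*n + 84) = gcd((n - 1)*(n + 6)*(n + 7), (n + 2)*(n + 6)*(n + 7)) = n^2 + 13*n + 42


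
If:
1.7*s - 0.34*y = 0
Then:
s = 0.2*y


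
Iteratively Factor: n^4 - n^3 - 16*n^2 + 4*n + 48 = (n - 2)*(n^3 + n^2 - 14*n - 24) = (n - 2)*(n + 3)*(n^2 - 2*n - 8) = (n - 4)*(n - 2)*(n + 3)*(n + 2)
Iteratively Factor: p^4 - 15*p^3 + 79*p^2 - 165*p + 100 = (p - 5)*(p^3 - 10*p^2 + 29*p - 20) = (p - 5)^2*(p^2 - 5*p + 4) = (p - 5)^2*(p - 4)*(p - 1)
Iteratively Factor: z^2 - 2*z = (z - 2)*(z)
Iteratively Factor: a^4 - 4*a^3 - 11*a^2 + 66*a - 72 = (a + 4)*(a^3 - 8*a^2 + 21*a - 18) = (a - 2)*(a + 4)*(a^2 - 6*a + 9) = (a - 3)*(a - 2)*(a + 4)*(a - 3)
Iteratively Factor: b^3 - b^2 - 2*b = (b - 2)*(b^2 + b) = (b - 2)*(b + 1)*(b)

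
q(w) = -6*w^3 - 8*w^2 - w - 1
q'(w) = -18*w^2 - 16*w - 1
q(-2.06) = 19.56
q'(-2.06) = -44.42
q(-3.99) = 256.76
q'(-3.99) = -223.72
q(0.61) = -5.95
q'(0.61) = -17.46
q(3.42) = -338.00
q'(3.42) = -266.26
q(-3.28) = 127.94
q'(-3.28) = -142.17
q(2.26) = -113.38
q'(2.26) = -129.10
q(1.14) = -21.43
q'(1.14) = -42.63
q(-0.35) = -1.37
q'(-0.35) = 2.40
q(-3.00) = 92.00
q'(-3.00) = -115.00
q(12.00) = -11533.00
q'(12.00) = -2785.00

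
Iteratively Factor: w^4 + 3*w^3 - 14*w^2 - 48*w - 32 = (w + 1)*(w^3 + 2*w^2 - 16*w - 32) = (w - 4)*(w + 1)*(w^2 + 6*w + 8) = (w - 4)*(w + 1)*(w + 2)*(w + 4)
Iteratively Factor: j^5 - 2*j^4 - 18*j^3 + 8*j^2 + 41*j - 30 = (j + 3)*(j^4 - 5*j^3 - 3*j^2 + 17*j - 10) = (j - 5)*(j + 3)*(j^3 - 3*j + 2) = (j - 5)*(j - 1)*(j + 3)*(j^2 + j - 2) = (j - 5)*(j - 1)*(j + 2)*(j + 3)*(j - 1)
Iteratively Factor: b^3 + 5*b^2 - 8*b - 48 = (b + 4)*(b^2 + b - 12) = (b - 3)*(b + 4)*(b + 4)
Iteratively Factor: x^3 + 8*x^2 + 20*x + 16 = (x + 2)*(x^2 + 6*x + 8) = (x + 2)*(x + 4)*(x + 2)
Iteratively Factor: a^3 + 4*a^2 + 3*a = (a)*(a^2 + 4*a + 3) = a*(a + 3)*(a + 1)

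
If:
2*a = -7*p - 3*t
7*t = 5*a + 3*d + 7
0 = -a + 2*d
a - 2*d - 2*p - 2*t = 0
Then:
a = -7/3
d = -7/6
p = 7/6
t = -7/6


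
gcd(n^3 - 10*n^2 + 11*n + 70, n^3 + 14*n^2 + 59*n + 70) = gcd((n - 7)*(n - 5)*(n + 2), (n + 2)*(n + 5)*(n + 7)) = n + 2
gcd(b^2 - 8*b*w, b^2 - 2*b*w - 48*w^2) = -b + 8*w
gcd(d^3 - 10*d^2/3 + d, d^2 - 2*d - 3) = d - 3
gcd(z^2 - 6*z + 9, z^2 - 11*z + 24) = z - 3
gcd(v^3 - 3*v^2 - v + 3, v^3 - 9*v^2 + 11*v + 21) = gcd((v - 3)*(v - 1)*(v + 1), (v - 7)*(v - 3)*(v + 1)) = v^2 - 2*v - 3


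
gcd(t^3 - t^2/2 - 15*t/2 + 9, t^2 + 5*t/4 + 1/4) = 1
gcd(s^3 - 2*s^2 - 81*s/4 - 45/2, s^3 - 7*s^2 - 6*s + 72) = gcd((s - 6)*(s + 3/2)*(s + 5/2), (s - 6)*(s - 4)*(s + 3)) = s - 6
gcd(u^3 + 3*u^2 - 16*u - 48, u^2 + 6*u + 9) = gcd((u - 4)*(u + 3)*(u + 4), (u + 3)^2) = u + 3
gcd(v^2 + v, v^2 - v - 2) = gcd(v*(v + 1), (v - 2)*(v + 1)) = v + 1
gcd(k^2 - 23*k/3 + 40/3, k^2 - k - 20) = k - 5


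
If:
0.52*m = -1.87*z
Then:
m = -3.59615384615385*z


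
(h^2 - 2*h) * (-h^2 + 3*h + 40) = -h^4 + 5*h^3 + 34*h^2 - 80*h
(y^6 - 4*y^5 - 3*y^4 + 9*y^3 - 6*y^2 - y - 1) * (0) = 0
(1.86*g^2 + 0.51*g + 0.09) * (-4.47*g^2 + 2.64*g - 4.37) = -8.3142*g^4 + 2.6307*g^3 - 7.1841*g^2 - 1.9911*g - 0.3933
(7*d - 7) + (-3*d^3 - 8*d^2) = -3*d^3 - 8*d^2 + 7*d - 7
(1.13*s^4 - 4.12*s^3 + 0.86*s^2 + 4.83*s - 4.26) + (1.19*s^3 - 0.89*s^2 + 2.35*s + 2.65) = 1.13*s^4 - 2.93*s^3 - 0.03*s^2 + 7.18*s - 1.61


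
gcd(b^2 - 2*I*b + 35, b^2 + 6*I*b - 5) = b + 5*I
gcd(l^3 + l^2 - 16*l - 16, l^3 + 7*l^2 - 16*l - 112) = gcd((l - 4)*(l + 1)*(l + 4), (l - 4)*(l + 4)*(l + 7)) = l^2 - 16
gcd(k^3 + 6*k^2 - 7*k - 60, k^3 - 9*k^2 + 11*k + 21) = k - 3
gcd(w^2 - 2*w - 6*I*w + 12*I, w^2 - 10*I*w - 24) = w - 6*I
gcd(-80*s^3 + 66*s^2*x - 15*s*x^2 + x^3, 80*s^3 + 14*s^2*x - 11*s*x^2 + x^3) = 40*s^2 - 13*s*x + x^2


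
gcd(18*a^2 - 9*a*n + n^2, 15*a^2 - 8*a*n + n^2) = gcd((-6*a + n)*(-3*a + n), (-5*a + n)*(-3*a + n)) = 3*a - n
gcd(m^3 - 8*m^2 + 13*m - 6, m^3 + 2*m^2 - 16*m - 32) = 1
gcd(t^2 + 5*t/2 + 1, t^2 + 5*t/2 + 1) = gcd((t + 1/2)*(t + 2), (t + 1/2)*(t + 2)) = t^2 + 5*t/2 + 1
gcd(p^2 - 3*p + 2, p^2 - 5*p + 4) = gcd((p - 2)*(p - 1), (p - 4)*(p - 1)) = p - 1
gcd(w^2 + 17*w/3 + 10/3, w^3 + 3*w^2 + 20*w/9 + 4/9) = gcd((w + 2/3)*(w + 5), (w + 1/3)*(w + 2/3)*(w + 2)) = w + 2/3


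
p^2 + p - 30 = (p - 5)*(p + 6)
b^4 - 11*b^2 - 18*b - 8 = (b - 4)*(b + 1)^2*(b + 2)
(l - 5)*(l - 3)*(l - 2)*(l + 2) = l^4 - 8*l^3 + 11*l^2 + 32*l - 60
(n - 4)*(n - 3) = n^2 - 7*n + 12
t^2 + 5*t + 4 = (t + 1)*(t + 4)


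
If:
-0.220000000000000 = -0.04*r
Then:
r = 5.50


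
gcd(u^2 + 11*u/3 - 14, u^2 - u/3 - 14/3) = u - 7/3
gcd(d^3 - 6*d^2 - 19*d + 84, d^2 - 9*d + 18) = d - 3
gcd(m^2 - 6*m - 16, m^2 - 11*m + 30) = 1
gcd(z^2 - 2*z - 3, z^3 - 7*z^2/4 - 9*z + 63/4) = z - 3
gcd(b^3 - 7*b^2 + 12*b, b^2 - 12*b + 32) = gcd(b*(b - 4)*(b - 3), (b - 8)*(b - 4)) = b - 4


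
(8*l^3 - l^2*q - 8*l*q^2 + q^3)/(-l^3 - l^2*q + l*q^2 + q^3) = (-8*l + q)/(l + q)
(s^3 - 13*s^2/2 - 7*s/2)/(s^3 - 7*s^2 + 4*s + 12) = s*(2*s^2 - 13*s - 7)/(2*(s^3 - 7*s^2 + 4*s + 12))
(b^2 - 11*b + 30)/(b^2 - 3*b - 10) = (b - 6)/(b + 2)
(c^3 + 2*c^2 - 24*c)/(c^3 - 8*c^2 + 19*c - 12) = c*(c + 6)/(c^2 - 4*c + 3)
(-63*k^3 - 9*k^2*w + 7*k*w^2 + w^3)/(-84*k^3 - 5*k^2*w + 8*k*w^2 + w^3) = (3*k + w)/(4*k + w)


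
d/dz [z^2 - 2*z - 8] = 2*z - 2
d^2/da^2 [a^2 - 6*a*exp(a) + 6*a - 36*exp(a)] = -6*a*exp(a) - 48*exp(a) + 2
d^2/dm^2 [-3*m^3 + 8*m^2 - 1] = 16 - 18*m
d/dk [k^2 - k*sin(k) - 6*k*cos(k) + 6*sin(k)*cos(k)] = 6*k*sin(k) - k*cos(k) + 2*k - sin(k) - 6*cos(k) + 6*cos(2*k)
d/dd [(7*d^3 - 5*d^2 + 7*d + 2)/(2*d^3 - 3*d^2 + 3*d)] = (-11*d^4 + 14*d^3 - 6*d^2 + 12*d - 6)/(d^2*(4*d^4 - 12*d^3 + 21*d^2 - 18*d + 9))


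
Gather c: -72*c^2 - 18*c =-72*c^2 - 18*c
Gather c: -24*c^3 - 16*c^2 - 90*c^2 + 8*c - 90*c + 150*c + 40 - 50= -24*c^3 - 106*c^2 + 68*c - 10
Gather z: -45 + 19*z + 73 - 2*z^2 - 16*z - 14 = -2*z^2 + 3*z + 14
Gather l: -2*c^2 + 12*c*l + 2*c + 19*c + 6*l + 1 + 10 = -2*c^2 + 21*c + l*(12*c + 6) + 11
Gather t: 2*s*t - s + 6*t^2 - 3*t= -s + 6*t^2 + t*(2*s - 3)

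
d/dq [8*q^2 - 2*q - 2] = 16*q - 2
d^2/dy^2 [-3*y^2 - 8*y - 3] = -6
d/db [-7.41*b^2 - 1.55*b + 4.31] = -14.82*b - 1.55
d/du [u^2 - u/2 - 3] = 2*u - 1/2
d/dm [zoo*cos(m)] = zoo*sin(m)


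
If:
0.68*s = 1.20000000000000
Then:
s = 1.76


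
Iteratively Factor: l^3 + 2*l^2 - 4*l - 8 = (l - 2)*(l^2 + 4*l + 4) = (l - 2)*(l + 2)*(l + 2)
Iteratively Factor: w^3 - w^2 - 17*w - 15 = (w - 5)*(w^2 + 4*w + 3) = (w - 5)*(w + 3)*(w + 1)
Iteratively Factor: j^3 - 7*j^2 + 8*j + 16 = (j + 1)*(j^2 - 8*j + 16) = (j - 4)*(j + 1)*(j - 4)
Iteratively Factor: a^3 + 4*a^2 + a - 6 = (a + 2)*(a^2 + 2*a - 3) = (a - 1)*(a + 2)*(a + 3)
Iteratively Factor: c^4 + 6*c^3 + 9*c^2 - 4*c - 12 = (c + 2)*(c^3 + 4*c^2 + c - 6) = (c - 1)*(c + 2)*(c^2 + 5*c + 6) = (c - 1)*(c + 2)^2*(c + 3)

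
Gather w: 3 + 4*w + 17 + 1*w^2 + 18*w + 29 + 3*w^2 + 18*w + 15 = 4*w^2 + 40*w + 64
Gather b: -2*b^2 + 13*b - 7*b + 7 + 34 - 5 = -2*b^2 + 6*b + 36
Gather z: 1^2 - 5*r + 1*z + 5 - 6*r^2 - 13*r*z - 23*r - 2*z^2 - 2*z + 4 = -6*r^2 - 28*r - 2*z^2 + z*(-13*r - 1) + 10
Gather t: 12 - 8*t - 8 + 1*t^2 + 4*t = t^2 - 4*t + 4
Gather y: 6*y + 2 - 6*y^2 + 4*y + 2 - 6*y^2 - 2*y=-12*y^2 + 8*y + 4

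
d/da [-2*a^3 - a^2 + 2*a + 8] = -6*a^2 - 2*a + 2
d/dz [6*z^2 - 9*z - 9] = 12*z - 9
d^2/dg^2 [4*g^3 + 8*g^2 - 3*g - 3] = 24*g + 16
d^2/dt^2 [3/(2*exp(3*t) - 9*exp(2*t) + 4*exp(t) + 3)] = 6*((-9*exp(2*t) + 18*exp(t) - 2)*(2*exp(3*t) - 9*exp(2*t) + 4*exp(t) + 3) + 4*(3*exp(2*t) - 9*exp(t) + 2)^2*exp(t))*exp(t)/(2*exp(3*t) - 9*exp(2*t) + 4*exp(t) + 3)^3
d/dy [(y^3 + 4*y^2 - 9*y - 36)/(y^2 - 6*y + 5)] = (y^4 - 12*y^3 + 112*y - 261)/(y^4 - 12*y^3 + 46*y^2 - 60*y + 25)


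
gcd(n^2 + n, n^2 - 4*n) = n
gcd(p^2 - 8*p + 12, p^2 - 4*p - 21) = 1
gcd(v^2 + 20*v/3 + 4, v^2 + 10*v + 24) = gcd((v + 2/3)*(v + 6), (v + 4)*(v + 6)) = v + 6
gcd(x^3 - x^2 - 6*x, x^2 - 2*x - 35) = 1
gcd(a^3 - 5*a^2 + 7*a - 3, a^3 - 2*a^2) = 1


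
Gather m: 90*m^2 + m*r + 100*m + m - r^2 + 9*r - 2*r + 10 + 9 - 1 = 90*m^2 + m*(r + 101) - r^2 + 7*r + 18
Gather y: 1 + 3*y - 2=3*y - 1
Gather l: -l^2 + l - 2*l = -l^2 - l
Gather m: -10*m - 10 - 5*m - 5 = -15*m - 15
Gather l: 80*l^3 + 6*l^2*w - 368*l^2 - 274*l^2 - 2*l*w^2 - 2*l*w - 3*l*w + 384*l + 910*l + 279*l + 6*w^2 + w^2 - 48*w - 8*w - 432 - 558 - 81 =80*l^3 + l^2*(6*w - 642) + l*(-2*w^2 - 5*w + 1573) + 7*w^2 - 56*w - 1071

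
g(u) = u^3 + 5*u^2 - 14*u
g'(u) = 3*u^2 + 10*u - 14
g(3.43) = 51.16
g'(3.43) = 55.59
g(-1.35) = 25.55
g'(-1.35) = -22.03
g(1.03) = -8.02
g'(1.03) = -0.52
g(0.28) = -3.51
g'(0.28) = -10.96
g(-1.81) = 35.79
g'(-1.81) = -22.27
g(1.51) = -6.30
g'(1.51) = 7.94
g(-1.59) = 30.88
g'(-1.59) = -22.32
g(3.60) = 61.06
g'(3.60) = 60.88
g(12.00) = 2280.00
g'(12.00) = 538.00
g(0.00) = 0.00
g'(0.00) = -14.00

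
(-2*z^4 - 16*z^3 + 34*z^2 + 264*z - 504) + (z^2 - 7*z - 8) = -2*z^4 - 16*z^3 + 35*z^2 + 257*z - 512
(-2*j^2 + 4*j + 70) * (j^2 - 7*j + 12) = -2*j^4 + 18*j^3 + 18*j^2 - 442*j + 840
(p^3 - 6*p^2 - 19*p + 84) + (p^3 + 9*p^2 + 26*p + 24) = 2*p^3 + 3*p^2 + 7*p + 108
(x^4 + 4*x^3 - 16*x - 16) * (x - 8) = x^5 - 4*x^4 - 32*x^3 - 16*x^2 + 112*x + 128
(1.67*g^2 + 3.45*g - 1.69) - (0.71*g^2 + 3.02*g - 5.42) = 0.96*g^2 + 0.43*g + 3.73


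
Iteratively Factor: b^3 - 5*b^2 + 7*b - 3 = (b - 3)*(b^2 - 2*b + 1) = (b - 3)*(b - 1)*(b - 1)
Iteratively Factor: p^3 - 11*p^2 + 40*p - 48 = (p - 3)*(p^2 - 8*p + 16) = (p - 4)*(p - 3)*(p - 4)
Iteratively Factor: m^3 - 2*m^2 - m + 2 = (m - 2)*(m^2 - 1) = (m - 2)*(m + 1)*(m - 1)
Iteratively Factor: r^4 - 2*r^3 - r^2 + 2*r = (r)*(r^3 - 2*r^2 - r + 2) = r*(r - 1)*(r^2 - r - 2) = r*(r - 1)*(r + 1)*(r - 2)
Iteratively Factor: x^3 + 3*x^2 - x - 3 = (x - 1)*(x^2 + 4*x + 3) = (x - 1)*(x + 3)*(x + 1)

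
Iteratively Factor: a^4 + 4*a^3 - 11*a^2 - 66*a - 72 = (a + 3)*(a^3 + a^2 - 14*a - 24) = (a - 4)*(a + 3)*(a^2 + 5*a + 6) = (a - 4)*(a + 2)*(a + 3)*(a + 3)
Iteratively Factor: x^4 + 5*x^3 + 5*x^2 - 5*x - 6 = (x - 1)*(x^3 + 6*x^2 + 11*x + 6) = (x - 1)*(x + 2)*(x^2 + 4*x + 3) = (x - 1)*(x + 2)*(x + 3)*(x + 1)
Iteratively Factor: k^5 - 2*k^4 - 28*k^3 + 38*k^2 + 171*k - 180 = (k - 1)*(k^4 - k^3 - 29*k^2 + 9*k + 180) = (k - 1)*(k + 4)*(k^3 - 5*k^2 - 9*k + 45) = (k - 1)*(k + 3)*(k + 4)*(k^2 - 8*k + 15) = (k - 5)*(k - 1)*(k + 3)*(k + 4)*(k - 3)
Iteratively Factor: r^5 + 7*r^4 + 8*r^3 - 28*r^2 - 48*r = (r + 4)*(r^4 + 3*r^3 - 4*r^2 - 12*r) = (r + 3)*(r + 4)*(r^3 - 4*r) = (r - 2)*(r + 3)*(r + 4)*(r^2 + 2*r) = (r - 2)*(r + 2)*(r + 3)*(r + 4)*(r)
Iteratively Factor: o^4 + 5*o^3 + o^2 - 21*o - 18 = (o + 3)*(o^3 + 2*o^2 - 5*o - 6) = (o + 3)^2*(o^2 - o - 2) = (o - 2)*(o + 3)^2*(o + 1)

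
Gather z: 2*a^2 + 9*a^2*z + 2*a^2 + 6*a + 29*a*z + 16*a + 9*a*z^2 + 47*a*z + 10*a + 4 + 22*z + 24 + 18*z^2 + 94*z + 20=4*a^2 + 32*a + z^2*(9*a + 18) + z*(9*a^2 + 76*a + 116) + 48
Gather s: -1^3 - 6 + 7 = 0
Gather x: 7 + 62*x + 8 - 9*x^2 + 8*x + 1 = -9*x^2 + 70*x + 16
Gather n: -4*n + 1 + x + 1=-4*n + x + 2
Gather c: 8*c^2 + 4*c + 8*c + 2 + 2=8*c^2 + 12*c + 4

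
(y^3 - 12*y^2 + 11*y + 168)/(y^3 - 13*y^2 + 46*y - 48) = (y^2 - 4*y - 21)/(y^2 - 5*y + 6)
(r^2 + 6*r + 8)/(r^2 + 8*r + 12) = (r + 4)/(r + 6)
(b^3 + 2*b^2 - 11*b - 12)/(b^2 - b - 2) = (b^2 + b - 12)/(b - 2)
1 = 1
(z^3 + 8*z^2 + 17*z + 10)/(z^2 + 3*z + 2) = z + 5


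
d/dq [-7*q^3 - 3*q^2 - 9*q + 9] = -21*q^2 - 6*q - 9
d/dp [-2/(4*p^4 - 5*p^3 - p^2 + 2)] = 2*p*(16*p^2 - 15*p - 2)/(4*p^4 - 5*p^3 - p^2 + 2)^2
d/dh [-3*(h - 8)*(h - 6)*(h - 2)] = -9*h^2 + 96*h - 228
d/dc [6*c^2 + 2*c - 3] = 12*c + 2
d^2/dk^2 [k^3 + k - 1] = 6*k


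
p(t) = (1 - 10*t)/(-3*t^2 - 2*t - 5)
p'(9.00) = -0.03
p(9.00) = 0.33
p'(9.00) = -0.03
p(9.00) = 0.33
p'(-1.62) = -0.39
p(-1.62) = -1.79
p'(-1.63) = -0.40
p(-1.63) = -1.78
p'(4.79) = -0.09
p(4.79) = 0.56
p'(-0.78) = 1.05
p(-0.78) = -1.67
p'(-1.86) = -0.46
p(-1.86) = -1.68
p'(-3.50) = -0.28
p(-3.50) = -1.04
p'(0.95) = 0.33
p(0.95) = 0.88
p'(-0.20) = 2.23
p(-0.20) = -0.64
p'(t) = (1 - 10*t)*(6*t + 2)/(-3*t^2 - 2*t - 5)^2 - 10/(-3*t^2 - 2*t - 5)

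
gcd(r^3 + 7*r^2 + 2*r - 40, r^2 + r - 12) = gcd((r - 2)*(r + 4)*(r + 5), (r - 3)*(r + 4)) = r + 4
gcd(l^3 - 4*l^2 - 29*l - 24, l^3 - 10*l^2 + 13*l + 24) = l^2 - 7*l - 8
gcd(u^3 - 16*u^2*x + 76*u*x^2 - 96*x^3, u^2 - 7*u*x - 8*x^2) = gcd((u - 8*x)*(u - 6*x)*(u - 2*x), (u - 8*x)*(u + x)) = -u + 8*x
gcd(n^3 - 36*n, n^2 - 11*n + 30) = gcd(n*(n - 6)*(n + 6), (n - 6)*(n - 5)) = n - 6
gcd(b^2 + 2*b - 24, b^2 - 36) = b + 6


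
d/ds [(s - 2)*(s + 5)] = 2*s + 3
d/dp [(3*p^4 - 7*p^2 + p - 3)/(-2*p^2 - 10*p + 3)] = 3*(-4*p^5 - 30*p^4 + 12*p^3 + 24*p^2 - 18*p - 9)/(4*p^4 + 40*p^3 + 88*p^2 - 60*p + 9)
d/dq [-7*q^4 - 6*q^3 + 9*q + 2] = -28*q^3 - 18*q^2 + 9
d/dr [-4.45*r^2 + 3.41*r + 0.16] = 3.41 - 8.9*r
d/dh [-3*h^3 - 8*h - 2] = -9*h^2 - 8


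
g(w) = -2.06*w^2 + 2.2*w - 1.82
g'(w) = 2.2 - 4.12*w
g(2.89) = -12.67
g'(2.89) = -9.71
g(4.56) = -34.62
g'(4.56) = -16.59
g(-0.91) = -5.53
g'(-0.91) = 5.95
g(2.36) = -8.10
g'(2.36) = -7.52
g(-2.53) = -20.57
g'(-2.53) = 12.62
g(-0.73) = -4.52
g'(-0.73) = 5.21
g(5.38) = -49.61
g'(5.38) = -19.97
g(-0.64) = -4.07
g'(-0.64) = 4.84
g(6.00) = -62.78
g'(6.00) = -22.52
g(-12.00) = -324.86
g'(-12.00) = 51.64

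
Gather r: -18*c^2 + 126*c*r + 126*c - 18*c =-18*c^2 + 126*c*r + 108*c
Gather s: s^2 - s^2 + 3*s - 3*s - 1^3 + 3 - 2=0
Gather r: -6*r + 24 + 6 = 30 - 6*r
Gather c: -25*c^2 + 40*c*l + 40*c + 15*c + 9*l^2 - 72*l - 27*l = -25*c^2 + c*(40*l + 55) + 9*l^2 - 99*l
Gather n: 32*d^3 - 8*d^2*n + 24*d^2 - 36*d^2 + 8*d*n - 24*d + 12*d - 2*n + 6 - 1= 32*d^3 - 12*d^2 - 12*d + n*(-8*d^2 + 8*d - 2) + 5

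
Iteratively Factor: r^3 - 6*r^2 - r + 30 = (r + 2)*(r^2 - 8*r + 15) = (r - 5)*(r + 2)*(r - 3)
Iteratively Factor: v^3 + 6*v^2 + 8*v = (v + 2)*(v^2 + 4*v) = v*(v + 2)*(v + 4)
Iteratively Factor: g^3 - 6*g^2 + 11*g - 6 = (g - 1)*(g^2 - 5*g + 6) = (g - 3)*(g - 1)*(g - 2)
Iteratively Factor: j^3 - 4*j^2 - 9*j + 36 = (j - 3)*(j^2 - j - 12) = (j - 3)*(j + 3)*(j - 4)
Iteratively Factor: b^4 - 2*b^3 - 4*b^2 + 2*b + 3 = (b - 1)*(b^3 - b^2 - 5*b - 3) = (b - 1)*(b + 1)*(b^2 - 2*b - 3) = (b - 3)*(b - 1)*(b + 1)*(b + 1)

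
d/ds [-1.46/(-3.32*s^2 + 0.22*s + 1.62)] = (0.3212 - 9.6944*s)/(-3.32*s^2 + 0.22*s + 1.62)^2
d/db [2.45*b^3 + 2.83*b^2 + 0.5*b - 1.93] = 7.35*b^2 + 5.66*b + 0.5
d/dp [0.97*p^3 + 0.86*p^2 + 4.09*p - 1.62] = 2.91*p^2 + 1.72*p + 4.09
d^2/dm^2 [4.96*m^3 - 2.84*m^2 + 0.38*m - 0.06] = 29.76*m - 5.68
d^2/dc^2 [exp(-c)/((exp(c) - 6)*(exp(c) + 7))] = (9*exp(4*c) + 11*exp(3*c) - 80*exp(2*c) - 126*exp(c) + 1764)*exp(-c)/(exp(6*c) + 3*exp(5*c) - 123*exp(4*c) - 251*exp(3*c) + 5166*exp(2*c) + 5292*exp(c) - 74088)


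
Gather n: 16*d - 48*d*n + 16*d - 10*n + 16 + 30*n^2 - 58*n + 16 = 32*d + 30*n^2 + n*(-48*d - 68) + 32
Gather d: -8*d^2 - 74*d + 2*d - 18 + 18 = -8*d^2 - 72*d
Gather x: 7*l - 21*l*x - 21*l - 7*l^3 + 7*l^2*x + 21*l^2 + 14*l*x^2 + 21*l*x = -7*l^3 + 7*l^2*x + 21*l^2 + 14*l*x^2 - 14*l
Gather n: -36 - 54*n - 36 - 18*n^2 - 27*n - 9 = -18*n^2 - 81*n - 81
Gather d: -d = -d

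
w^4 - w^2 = w^2*(w - 1)*(w + 1)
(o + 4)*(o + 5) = o^2 + 9*o + 20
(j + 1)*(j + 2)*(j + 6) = j^3 + 9*j^2 + 20*j + 12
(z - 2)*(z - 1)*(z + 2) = z^3 - z^2 - 4*z + 4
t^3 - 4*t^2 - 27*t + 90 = (t - 6)*(t - 3)*(t + 5)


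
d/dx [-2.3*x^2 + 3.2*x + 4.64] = 3.2 - 4.6*x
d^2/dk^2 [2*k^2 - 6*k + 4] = 4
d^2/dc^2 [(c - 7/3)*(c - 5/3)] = 2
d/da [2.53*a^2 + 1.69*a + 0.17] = 5.06*a + 1.69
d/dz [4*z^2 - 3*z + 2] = 8*z - 3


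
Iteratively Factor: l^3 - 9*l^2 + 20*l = (l - 4)*(l^2 - 5*l) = l*(l - 4)*(l - 5)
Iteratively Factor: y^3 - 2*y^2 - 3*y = (y - 3)*(y^2 + y) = y*(y - 3)*(y + 1)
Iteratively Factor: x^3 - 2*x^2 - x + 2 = (x - 1)*(x^2 - x - 2) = (x - 2)*(x - 1)*(x + 1)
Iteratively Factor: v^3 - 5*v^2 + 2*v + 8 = (v + 1)*(v^2 - 6*v + 8) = (v - 2)*(v + 1)*(v - 4)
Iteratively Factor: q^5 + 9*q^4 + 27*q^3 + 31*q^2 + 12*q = (q + 3)*(q^4 + 6*q^3 + 9*q^2 + 4*q) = (q + 1)*(q + 3)*(q^3 + 5*q^2 + 4*q) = (q + 1)^2*(q + 3)*(q^2 + 4*q) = (q + 1)^2*(q + 3)*(q + 4)*(q)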